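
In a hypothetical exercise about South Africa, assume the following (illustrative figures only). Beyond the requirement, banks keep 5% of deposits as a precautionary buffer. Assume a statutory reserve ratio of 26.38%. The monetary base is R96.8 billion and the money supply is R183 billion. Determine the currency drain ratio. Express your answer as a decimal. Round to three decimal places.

0.457

Using m = M/MB = 183/96.8 ≈ 1.890496. From m = (1 + c)/(c + rr + e), rearranging gives 1 + c = m·(c + rr + e), so c·(1 − m) = m·(rr + e) − 1.
Hence c = [m·(rr + e) − 1]/(1 − m) = [1.890496 × (0.2638 + 0.05) − 1] / (1 − 1.890496) ≈ 0.456782.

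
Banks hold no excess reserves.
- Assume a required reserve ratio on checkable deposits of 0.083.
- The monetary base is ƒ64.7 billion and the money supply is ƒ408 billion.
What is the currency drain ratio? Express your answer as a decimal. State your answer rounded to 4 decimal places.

0.0898

Using m = M/MB = 408/64.7 ≈ 6.306028. From m = (1 + c)/(c + rr + e), rearranging gives 1 + c = m·(c + rr + e), so c·(1 − m) = m·(rr + e) − 1.
Hence c = [m·(rr + e) − 1]/(1 − m) = [6.306028 × (0.083 + 0) − 1] / (1 − 6.306028) ≈ 0.089822.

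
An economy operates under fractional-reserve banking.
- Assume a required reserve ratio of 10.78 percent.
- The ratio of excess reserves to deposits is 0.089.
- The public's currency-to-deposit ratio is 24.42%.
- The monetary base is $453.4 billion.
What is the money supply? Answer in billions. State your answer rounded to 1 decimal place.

$1279.2 billion

The money multiplier is m = (1 + c) / (rr + e + c) = (1 + 0.2442) / (0.1078 + 0.089 + 0.2442) ≈ 2.82132.
So M = m × MB = 2.82132 × 453.4 ≈ 1279.1865 billion.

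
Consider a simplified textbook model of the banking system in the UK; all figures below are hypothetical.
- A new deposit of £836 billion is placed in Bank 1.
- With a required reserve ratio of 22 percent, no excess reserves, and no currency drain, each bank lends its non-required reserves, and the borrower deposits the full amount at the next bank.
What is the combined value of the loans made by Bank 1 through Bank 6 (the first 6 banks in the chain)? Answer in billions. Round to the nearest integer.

Bank i lends (1 − rr)^i of the original deposit: Bank 1 lends 836·0.7800 = 652.0800, Bank 2 lends 836·0.7800² = 508.6224, and so on.
Summing a geometric series: total = 836·[0.7800·(1 − 0.7800^6) / (1 − 0.7800)] ≈ 2296.5084 billion.

£2297 billion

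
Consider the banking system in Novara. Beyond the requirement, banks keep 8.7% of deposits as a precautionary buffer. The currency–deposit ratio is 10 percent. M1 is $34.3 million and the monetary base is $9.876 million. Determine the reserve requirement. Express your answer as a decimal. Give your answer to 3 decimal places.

0.130

Using m = M/MB = 34.3/9.876 ≈ 3.473066. Since m = (1 + c)/(c + rr + e), the denominator satisfies c + rr + e = (1 + c)/m = (1 + 0.1) / 3.473066 ≈ 0.316723.
With c = 0.1 and e = 0.087, the reserve requirement is 0.316723 − 0.1 − 0.087 = 0.129723.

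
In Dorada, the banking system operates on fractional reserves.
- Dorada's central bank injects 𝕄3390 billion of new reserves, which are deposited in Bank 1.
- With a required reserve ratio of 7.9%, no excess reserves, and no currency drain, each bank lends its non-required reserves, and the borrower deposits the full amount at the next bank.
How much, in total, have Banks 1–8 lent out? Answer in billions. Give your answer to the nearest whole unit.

𝕄19061 billion

Bank i lends (1 − rr)^i of the original deposit: Bank 1 lends 3390·0.9210 = 3122.1900, Bank 2 lends 3390·0.9210² ≈ 2875.5370, and so on.
Summing a geometric series: total = 3390·[0.9210·(1 − 0.9210^8) / (1 − 0.9210)] ≈ 19061.2205 billion.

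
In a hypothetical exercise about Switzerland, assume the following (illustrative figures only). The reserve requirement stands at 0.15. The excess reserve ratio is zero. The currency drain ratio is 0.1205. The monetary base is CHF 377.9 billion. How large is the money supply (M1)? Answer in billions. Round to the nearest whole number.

The money multiplier is m = (1 + c) / (rr + c) = (1 + 0.1205) / (0.15 + 0.1205) ≈ 4.1423.
So M = m × MB = 4.1423 × 377.9 ≈ 1565.3752 billion.

CHF 1565 billion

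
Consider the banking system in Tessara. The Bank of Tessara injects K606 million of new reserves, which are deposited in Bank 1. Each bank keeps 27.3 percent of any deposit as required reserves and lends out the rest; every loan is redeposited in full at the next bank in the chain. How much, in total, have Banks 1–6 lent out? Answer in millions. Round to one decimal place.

K1375.5 million

Bank i lends (1 − rr)^i of the original deposit: Bank 1 lends 606·0.7270 = 440.5620, Bank 2 lends 606·0.7270² ≈ 320.2886, and so on.
Summing a geometric series: total = 606·[0.7270·(1 − 0.7270^6) / (1 − 0.7270)] ≈ 1375.5204 million.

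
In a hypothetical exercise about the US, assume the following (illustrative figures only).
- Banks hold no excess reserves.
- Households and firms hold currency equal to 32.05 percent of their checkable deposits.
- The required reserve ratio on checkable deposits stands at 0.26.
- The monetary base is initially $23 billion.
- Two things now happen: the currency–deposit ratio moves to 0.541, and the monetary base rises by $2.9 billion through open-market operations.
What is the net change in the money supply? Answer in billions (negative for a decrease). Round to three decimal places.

-2.492 billion

Before: m₁ = (1 + 0.3205) / (0.26 + 0.3205) ≈ 2.274763, MB₁ = 23, so M₁ = 2.274763 × 23 ≈ 52.3195 billion.
After: m₂ = (1 + 0.541) / (0.26 + 0.541) ≈ 1.923845, MB₂ = 23 + 2.9 = 25.9, so M₂ = 1.923845 × 25.9 ≈ 49.8276 billion.
ΔM = M₂ − M₁ = 49.8276 − 52.3195 = -2.4919 billion.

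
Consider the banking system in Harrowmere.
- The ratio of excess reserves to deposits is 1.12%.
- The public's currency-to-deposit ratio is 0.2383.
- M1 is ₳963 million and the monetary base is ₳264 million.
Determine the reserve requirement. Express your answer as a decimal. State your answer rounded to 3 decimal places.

0.090

Using m = M/MB = 963/264 ≈ 3.647727. Since m = (1 + c)/(c + rr + e), the denominator satisfies c + rr + e = (1 + c)/m = (1 + 0.2383) / 3.647727 ≈ 0.339472.
With c = 0.2383 and e = 0.0112, the reserve requirement is 0.339472 − 0.2383 − 0.0112 = 0.089972.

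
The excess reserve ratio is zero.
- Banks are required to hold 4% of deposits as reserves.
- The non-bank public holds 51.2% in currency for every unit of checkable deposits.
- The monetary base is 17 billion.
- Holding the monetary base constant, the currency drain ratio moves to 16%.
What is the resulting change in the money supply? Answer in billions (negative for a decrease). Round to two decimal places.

52.03 billion

Initially m₁ = (1 + 0.512) / (0.04 + 0.512) ≈ 2.73913, so M₁ = 2.73913 × 17 ≈ 46.5652 billion.
After the change m₂ = (1 + 0.16) / (0.04 + 0.16) = 5.8, so M₂ = 5.8 × 17 = 98.6 billion.
ΔM = M₂ − M₁ = 98.6 − 46.5652 = 52.0348 billion.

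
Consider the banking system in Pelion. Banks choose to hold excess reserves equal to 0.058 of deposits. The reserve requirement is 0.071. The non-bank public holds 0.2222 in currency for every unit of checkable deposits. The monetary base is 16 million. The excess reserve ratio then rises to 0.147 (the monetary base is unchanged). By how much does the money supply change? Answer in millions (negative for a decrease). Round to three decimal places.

-11.258 million

Initially m₁ = (1 + 0.2222) / (0.071 + 0.058 + 0.2222) ≈ 3.480068, so M₁ = 3.480068 × 16 ≈ 55.6811 million.
After the change m₂ = (1 + 0.2222) / (0.071 + 0.147 + 0.2222) ≈ 2.776465, so M₂ = 2.776465 × 16 ≈ 44.4234 million.
ΔM = M₂ − M₁ = 44.4234 − 55.6811 = -11.2577 million.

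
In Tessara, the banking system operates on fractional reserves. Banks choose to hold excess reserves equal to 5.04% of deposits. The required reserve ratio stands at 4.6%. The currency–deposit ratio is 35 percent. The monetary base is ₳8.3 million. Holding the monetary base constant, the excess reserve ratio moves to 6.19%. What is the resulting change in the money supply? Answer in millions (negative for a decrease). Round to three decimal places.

-0.630 million

Initially m₁ = (1 + 0.35) / (0.046 + 0.0504 + 0.35) ≈ 3.02419, so M₁ = 3.02419 × 8.3 ≈ 25.1008 million.
After the change m₂ = (1 + 0.35) / (0.046 + 0.0619 + 0.35) ≈ 2.94824, so M₂ = 2.94824 × 8.3 ≈ 24.4704 million.
ΔM = M₂ − M₁ = 24.4704 − 25.1008 = -0.6304 million.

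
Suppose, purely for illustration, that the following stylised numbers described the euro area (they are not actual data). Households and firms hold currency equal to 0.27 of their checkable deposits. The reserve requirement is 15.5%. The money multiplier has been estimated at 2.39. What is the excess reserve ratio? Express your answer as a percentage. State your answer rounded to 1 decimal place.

10.6%

Using m = 2.39. Since m = (1 + c)/(c + rr + e), the denominator satisfies c + rr + e = (1 + c)/m = (1 + 0.27) / 2.39 ≈ 0.531381.
With c = 0.27 and rr = 0.155, the excess reserve ratio is 0.531381 − 0.27 − 0.155 = 0.106381.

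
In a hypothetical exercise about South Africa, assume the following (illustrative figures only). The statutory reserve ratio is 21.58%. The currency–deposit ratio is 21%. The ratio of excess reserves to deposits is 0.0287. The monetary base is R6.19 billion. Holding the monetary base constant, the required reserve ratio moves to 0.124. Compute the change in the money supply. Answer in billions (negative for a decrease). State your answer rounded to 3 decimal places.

Initially m₁ = (1 + 0.21) / (0.2158 + 0.0287 + 0.21) ≈ 2.66227, so M₁ = 2.66227 × 6.19 ≈ 16.4795 billion.
After the change m₂ = (1 + 0.21) / (0.124 + 0.0287 + 0.21) ≈ 3.33609, so M₂ = 3.33609 × 6.19 ≈ 20.6504 billion.
ΔM = M₂ − M₁ = 20.6504 − 16.4795 = 4.1709 billion.

R4.171 billion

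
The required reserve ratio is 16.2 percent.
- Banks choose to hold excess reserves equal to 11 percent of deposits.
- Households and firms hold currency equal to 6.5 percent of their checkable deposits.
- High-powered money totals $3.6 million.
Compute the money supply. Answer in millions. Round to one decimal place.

The money multiplier is m = (1 + c) / (rr + e + c) = (1 + 0.065) / (0.162 + 0.11 + 0.065) ≈ 3.1602.
So M = m × MB = 3.1602 × 3.6 ≈ 11.3767 million.

$11.4 million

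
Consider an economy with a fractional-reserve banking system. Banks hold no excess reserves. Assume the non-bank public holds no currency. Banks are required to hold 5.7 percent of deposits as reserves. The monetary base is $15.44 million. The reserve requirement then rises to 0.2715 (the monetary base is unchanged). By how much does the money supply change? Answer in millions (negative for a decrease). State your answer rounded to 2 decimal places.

-214.01 million

Initially m₁ = 1 / (0.057) ≈ 17.54386, so M₁ = 17.54386 × 15.44 ≈ 270.8772 million.
After the change m₂ = 1 / (0.2715) ≈ 3.68324, so M₂ = 3.68324 × 15.44 ≈ 56.8692 million.
ΔM = M₂ − M₁ = 56.8692 − 270.8772 = -214.008 million.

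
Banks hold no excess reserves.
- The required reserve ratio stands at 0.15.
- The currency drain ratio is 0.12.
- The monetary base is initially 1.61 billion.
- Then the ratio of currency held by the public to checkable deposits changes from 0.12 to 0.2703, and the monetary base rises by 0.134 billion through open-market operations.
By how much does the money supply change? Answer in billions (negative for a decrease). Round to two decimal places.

-1.41 billion

Before: m₁ = (1 + 0.12) / (0.15 + 0.12) ≈ 4.1481, MB₁ = 1.61, so M₁ = 4.1481 × 1.61 ≈ 6.6784 billion.
After: m₂ = (1 + 0.2703) / (0.15 + 0.2703) ≈ 3.0224, MB₂ = 1.61 + 0.134 = 1.744, so M₂ = 3.0224 × 1.744 ≈ 5.2711 billion.
ΔM = M₂ − M₁ = 5.2711 − 6.6784 = -1.4073 billion.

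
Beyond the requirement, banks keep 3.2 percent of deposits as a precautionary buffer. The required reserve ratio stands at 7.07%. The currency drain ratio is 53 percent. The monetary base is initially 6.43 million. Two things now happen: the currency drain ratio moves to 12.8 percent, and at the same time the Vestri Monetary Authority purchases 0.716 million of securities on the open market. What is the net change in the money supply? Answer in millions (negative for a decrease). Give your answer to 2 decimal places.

19.39 million

Before: m₁ = (1 + 0.53) / (0.0707 + 0.032 + 0.53) ≈ 2.4182, MB₁ = 6.43, so M₁ = 2.4182 × 6.43 ≈ 15.549 million.
After: m₂ = (1 + 0.128) / (0.0707 + 0.032 + 0.128) ≈ 4.8895, MB₂ = 6.43 + 0.716 = 7.146, so M₂ = 4.8895 × 7.146 ≈ 34.9404 million.
ΔM = M₂ − M₁ = 34.9404 − 15.549 = 19.3914 million.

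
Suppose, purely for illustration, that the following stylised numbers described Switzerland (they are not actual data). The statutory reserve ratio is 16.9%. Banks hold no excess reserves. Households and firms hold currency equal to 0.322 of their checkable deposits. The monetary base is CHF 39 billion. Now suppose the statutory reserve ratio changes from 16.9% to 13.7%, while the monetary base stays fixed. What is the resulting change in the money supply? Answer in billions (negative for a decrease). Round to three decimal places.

Initially m₁ = (1 + 0.322) / (0.169 + 0.322) ≈ 2.692464, so M₁ = 2.692464 × 39 ≈ 105.0061 billion.
After the change m₂ = (1 + 0.322) / (0.137 + 0.322) ≈ 2.880174, so M₂ = 2.880174 × 39 ≈ 112.3268 billion.
ΔM = M₂ − M₁ = 112.3268 − 105.0061 = 7.3207 billion.

CHF 7.321 billion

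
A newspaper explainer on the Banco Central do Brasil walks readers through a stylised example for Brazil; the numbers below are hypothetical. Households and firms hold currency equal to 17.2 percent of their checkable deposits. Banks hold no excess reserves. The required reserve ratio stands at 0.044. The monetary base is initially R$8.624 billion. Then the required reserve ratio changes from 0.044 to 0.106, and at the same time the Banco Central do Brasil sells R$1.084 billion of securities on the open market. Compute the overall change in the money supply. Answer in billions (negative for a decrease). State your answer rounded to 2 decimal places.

-15.01 billion

Before: m₁ = (1 + 0.172) / (0.044 + 0.172) ≈ 5.4259, MB₁ = 8.624, so M₁ = 5.4259 × 8.624 ≈ 46.793 billion.
After: m₂ = (1 + 0.172) / (0.106 + 0.172) ≈ 4.2158, MB₂ = 8.624 − 1.084 = 7.54, so M₂ = 4.2158 × 7.54 ≈ 31.7871 billion.
ΔM = M₂ − M₁ = 31.7871 − 46.793 = -15.0059 billion.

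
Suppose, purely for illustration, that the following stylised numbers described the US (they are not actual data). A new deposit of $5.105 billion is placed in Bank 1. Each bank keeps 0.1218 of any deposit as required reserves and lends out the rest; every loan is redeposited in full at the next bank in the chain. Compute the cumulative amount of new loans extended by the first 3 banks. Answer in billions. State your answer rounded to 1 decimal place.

$11.9 billion

Bank i lends (1 − rr)^i of the original deposit: Bank 1 lends 5.105·0.8782 ≈ 4.4832, Bank 2 lends 5.105·0.8782² ≈ 3.9372, and so on.
Summing a geometric series: total = 5.105·[0.8782·(1 − 0.8782^3) / (1 − 0.8782)] ≈ 11.8780 billion.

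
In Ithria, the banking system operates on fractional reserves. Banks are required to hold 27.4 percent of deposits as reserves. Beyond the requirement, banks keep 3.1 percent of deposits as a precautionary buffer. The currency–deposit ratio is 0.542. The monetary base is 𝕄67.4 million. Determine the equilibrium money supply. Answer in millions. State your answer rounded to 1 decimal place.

𝕄122.7 million

The money multiplier is m = (1 + c) / (rr + e + c) = (1 + 0.542) / (0.274 + 0.031 + 0.542) ≈ 1.8205.
So M = m × MB = 1.8205 × 67.4 = 122.7017 million.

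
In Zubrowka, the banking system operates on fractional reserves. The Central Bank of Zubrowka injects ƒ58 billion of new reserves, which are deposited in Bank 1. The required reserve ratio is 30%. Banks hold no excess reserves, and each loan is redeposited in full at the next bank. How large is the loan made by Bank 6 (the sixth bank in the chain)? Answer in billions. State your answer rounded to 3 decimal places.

Each bank lends a fraction (1 − rr) = 0.7000 of the deposit it receives, so Bank 6 receives 58·0.7000^5 and lends 58·0.7000^6 ≈ 6.8236 billion.

ƒ6.824 billion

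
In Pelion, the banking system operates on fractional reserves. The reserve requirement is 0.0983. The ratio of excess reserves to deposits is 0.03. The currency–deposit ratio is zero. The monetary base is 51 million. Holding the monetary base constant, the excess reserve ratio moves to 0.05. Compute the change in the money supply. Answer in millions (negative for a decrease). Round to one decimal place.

Initially m₁ = 1 / (0.0983 + 0.03) ≈ 7.7942, so M₁ = 7.7942 × 51 = 397.5042 million.
After the change m₂ = 1 / (0.0983 + 0.05) ≈ 6.7431, so M₂ = 6.7431 × 51 = 343.8981 million.
ΔM = M₂ − M₁ = 343.8981 − 397.5042 = -53.6061 million.

-53.6 million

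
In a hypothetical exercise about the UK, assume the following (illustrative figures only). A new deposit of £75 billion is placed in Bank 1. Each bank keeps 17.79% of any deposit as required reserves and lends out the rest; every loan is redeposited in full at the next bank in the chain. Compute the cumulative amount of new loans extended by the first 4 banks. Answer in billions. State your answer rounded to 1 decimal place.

Bank i lends (1 − rr)^i of the original deposit: Bank 1 lends 75·0.8221 = 61.6575, Bank 2 lends 75·0.8221² ≈ 50.6886, and so on.
Summing a geometric series: total = 75·[0.8221·(1 − 0.8221^4) / (1 − 0.8221)] ≈ 188.2751 billion.

£188.3 billion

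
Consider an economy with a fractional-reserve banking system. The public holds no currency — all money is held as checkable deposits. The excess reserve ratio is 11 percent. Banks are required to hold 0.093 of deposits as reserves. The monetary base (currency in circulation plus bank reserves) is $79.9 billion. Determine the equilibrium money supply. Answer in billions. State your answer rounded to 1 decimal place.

$393.6 billion

The money multiplier is m = 1 / (rr + e) = 1 / (0.093 + 0.11) ≈ 4.9261.
So M = m × MB = 4.9261 × 79.9 ≈ 393.5954 billion.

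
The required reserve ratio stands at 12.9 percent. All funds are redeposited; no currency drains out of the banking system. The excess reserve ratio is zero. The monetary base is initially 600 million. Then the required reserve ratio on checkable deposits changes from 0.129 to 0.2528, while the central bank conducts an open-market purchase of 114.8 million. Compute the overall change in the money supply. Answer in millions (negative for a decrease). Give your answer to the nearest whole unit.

Before: m₁ = 1 / (0.129) ≈ 7.7519, MB₁ = 600, so M₁ = 7.7519 × 600 = 4651.14 million.
After: m₂ = 1 / (0.2528) ≈ 3.9557, MB₂ = 600 + 114.8 = 714.8, so M₂ = 3.9557 × 714.8 ≈ 2827.5344 million.
ΔM = M₂ − M₁ = 2827.5344 − 4651.14 = -1823.6056 million.

-1824 million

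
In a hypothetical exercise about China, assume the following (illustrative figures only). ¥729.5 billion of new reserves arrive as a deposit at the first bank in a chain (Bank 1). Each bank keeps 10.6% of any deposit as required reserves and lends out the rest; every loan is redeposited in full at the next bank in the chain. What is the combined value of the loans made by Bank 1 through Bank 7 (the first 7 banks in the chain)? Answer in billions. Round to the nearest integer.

Bank i lends (1 − rr)^i of the original deposit: Bank 1 lends 729.5·0.8940 = 652.1730, Bank 2 lends 729.5·0.8940² ≈ 583.0427, and so on.
Summing a geometric series: total = 729.5·[0.8940·(1 − 0.8940^7) / (1 − 0.8940)] ≈ 3344.4301 billion.

¥3344 billion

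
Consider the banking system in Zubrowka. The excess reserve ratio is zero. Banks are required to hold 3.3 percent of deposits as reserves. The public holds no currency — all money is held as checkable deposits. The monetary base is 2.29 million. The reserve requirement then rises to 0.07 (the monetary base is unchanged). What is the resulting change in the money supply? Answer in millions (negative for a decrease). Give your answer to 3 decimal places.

-36.680 million

Initially m₁ = 1 / (0.033) ≈ 30.30303, so M₁ = 30.30303 × 2.29 ≈ 69.3939 million.
After the change m₂ = 1 / (0.07) ≈ 14.28571, so M₂ = 14.28571 × 2.29 ≈ 32.7143 million.
ΔM = M₂ − M₁ = 32.7143 − 69.3939 = -36.6796 million.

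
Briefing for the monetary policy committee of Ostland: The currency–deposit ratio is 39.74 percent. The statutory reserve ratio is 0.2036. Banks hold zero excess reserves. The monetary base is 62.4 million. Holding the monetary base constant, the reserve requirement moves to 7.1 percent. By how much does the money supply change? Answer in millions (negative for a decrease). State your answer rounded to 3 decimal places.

41.073 million

Initially m₁ = (1 + 0.3974) / (0.2036 + 0.3974) ≈ 2.325125, so M₁ = 2.325125 × 62.4 = 145.0878 million.
After the change m₂ = (1 + 0.3974) / (0.071 + 0.3974) ≈ 2.983348, so M₂ = 2.983348 × 62.4 ≈ 186.1609 million.
ΔM = M₂ − M₁ = 186.1609 − 145.0878 = 41.0731 million.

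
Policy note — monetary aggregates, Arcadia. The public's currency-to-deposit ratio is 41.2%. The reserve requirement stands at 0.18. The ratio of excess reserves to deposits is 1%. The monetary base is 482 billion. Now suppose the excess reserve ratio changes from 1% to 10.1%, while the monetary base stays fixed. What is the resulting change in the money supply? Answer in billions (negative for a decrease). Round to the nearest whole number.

Initially m₁ = (1 + 0.412) / (0.18 + 0.01 + 0.412) ≈ 2.3455, so M₁ = 2.3455 × 482 = 1130.531 billion.
After the change m₂ = (1 + 0.412) / (0.18 + 0.101 + 0.412) ≈ 2.0375, so M₂ = 2.0375 × 482 = 982.075 billion.
ΔM = M₂ − M₁ = 982.075 − 1130.531 = -148.456 billion.

-148 billion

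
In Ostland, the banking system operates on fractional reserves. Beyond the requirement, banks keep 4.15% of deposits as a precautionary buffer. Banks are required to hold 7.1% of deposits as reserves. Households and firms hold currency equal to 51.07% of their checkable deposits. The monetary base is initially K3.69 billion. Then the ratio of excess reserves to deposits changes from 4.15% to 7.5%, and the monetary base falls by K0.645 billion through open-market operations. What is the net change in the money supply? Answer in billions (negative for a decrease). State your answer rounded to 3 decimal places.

Before: m₁ = (1 + 0.5107) / (0.071 + 0.0415 + 0.5107) ≈ 2.42410, MB₁ = 3.69, so M₁ = 2.42410 × 3.69 ≈ 8.9449 billion.
After: m₂ = (1 + 0.5107) / (0.071 + 0.075 + 0.5107) ≈ 2.30044, MB₂ = 3.69 − 0.645 = 3.045, so M₂ = 2.30044 × 3.045 ≈ 7.0048 billion.
ΔM = M₂ − M₁ = 7.0048 − 8.9449 = -1.9401 billion.

-1.940 billion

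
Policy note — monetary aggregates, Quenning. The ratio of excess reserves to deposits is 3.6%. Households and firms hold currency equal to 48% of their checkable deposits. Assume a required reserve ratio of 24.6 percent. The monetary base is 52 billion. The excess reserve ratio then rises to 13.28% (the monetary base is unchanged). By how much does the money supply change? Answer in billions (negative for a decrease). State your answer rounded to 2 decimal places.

Initially m₁ = (1 + 0.48) / (0.246 + 0.036 + 0.48) ≈ 1.94226, so M₁ = 1.94226 × 52 ≈ 100.9975 billion.
After the change m₂ = (1 + 0.48) / (0.246 + 0.1328 + 0.48) ≈ 1.72333, so M₂ = 1.72333 × 52 ≈ 89.6132 billion.
ΔM = M₂ − M₁ = 89.6132 − 100.9975 = -11.3843 billion.

-11.38 billion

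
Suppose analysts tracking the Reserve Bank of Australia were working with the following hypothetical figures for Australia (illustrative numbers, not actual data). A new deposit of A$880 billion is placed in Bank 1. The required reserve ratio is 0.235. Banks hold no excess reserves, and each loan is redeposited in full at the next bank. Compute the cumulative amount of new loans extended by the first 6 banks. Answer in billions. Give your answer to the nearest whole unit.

A$2291 billion

Bank i lends (1 − rr)^i of the original deposit: Bank 1 lends 880·0.7650 = 673.2000, Bank 2 lends 880·0.7650² = 514.9980, and so on.
Summing a geometric series: total = 880·[0.7650·(1 − 0.7650^6) / (1 − 0.7650)] ≈ 2290.5051 billion.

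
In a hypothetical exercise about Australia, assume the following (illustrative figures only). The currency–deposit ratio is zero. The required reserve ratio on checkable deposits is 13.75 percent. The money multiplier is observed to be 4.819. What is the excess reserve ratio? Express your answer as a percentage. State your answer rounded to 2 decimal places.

Using m = 4.819. Since m = (1 + c)/(c + rr + e), the denominator satisfies c + rr + e = (1 + c)/m = (1 + 0) / 4.819 ≈ 0.207512.
With c = 0 and rr = 0.1375, the excess reserve ratio is 0.207512 − 0 − 0.1375 = 0.070012.

7.00%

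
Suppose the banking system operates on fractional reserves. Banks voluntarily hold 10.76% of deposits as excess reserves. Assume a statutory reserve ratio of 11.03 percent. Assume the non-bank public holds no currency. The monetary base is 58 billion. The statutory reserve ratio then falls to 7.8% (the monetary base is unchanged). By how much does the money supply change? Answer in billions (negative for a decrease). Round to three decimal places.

Initially m₁ = 1 / (0.1103 + 0.1076) ≈ 4.589261, so M₁ = 4.589261 × 58 ≈ 266.1771 billion.
After the change m₂ = 1 / (0.078 + 0.1076) ≈ 5.387931, so M₂ = 5.387931 × 58 ≈ 312.5 billion.
ΔM = M₂ − M₁ = 312.5 − 266.1771 = 46.3229 billion.

46.323 billion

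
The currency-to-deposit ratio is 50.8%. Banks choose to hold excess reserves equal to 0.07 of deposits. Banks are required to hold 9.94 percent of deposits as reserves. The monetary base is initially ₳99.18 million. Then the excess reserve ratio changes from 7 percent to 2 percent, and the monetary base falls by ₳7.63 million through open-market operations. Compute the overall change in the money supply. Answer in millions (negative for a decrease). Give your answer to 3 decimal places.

-0.744 million

Before: m₁ = (1 + 0.508) / (0.0994 + 0.07 + 0.508) ≈ 2.226159, MB₁ = 99.18, so M₁ = 2.226159 × 99.18 ≈ 220.7904 million.
After: m₂ = (1 + 0.508) / (0.0994 + 0.02 + 0.508) ≈ 2.403570, MB₂ = 99.18 − 7.63 = 91.55, so M₂ = 2.403570 × 91.55 ≈ 220.0468 million.
ΔM = M₂ − M₁ = 220.0468 − 220.7904 = -0.7436 million.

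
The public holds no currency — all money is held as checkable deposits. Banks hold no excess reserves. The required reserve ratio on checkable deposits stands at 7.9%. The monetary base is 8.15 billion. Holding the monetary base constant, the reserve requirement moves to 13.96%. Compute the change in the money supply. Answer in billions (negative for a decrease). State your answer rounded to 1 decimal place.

-44.8 billion

Initially m₁ = 1 / (0.079) ≈ 12.6582, so M₁ = 12.6582 × 8.15 ≈ 103.1643 billion.
After the change m₂ = 1 / (0.1396) ≈ 7.1633, so M₂ = 7.1633 × 8.15 ≈ 58.3809 billion.
ΔM = M₂ − M₁ = 58.3809 − 103.1643 = -44.7834 billion.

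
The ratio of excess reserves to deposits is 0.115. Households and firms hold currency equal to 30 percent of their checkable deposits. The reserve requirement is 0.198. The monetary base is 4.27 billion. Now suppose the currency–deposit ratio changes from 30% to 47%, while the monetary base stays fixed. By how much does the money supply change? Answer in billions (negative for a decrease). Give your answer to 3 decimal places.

Initially m₁ = (1 + 0.3) / (0.198 + 0.115 + 0.3) ≈ 2.12072, so M₁ = 2.12072 × 4.27 ≈ 9.0555 billion.
After the change m₂ = (1 + 0.47) / (0.198 + 0.115 + 0.47) ≈ 1.87739, so M₂ = 1.87739 × 4.27 ≈ 8.0165 billion.
ΔM = M₂ − M₁ = 8.0165 − 9.0555 = -1.039 billion.

-1.039 billion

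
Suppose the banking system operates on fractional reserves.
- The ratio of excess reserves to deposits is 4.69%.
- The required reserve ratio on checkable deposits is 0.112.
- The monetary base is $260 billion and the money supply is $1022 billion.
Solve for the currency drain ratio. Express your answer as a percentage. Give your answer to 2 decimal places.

12.81%

Using m = M/MB = 1022/260 ≈ 3.930769. From m = (1 + c)/(c + rr + e), rearranging gives 1 + c = m·(c + rr + e), so c·(1 − m) = m·(rr + e) − 1.
Hence c = [m·(rr + e) − 1]/(1 − m) = [3.930769 × (0.112 + 0.0469) − 1] / (1 − 3.930769) ≈ 0.128090.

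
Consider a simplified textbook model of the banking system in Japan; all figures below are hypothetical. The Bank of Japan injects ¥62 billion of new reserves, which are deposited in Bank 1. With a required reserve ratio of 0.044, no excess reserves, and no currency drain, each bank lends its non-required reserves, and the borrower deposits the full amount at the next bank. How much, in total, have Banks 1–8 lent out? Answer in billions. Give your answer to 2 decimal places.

Bank i lends (1 − rr)^i of the original deposit: Bank 1 lends 62·0.9560 = 59.2720, Bank 2 lends 62·0.9560² ≈ 56.6640, and so on.
Summing a geometric series: total = 62·[0.9560·(1 − 0.9560^8) / (1 − 0.9560)] ≈ 407.2377 billion.

¥407.24 billion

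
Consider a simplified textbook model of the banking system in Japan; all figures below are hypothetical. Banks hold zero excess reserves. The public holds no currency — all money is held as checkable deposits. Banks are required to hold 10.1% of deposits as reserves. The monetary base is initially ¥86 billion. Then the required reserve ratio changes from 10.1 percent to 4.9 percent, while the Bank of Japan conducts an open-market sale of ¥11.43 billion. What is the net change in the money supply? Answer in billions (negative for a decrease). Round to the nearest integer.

¥670 billion

Before: m₁ = 1 / (0.101) ≈ 9.9010, MB₁ = 86, so M₁ = 9.9010 × 86 = 851.486 billion.
After: m₂ = 1 / (0.049) ≈ 20.4082, MB₂ = 86 − 11.43 = 74.57, so M₂ = 20.4082 × 74.57 ≈ 1521.8395 billion.
ΔM = M₂ − M₁ = 1521.8395 − 851.486 = 670.3535 billion.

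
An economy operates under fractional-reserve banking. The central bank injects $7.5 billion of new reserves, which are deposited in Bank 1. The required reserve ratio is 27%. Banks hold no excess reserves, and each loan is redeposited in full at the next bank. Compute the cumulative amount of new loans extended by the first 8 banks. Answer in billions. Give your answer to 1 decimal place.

Bank i lends (1 − rr)^i of the original deposit: Bank 1 lends 7.5·0.7300 = 5.4750, Bank 2 lends 7.5·0.7300² ≈ 3.9967, and so on.
Summing a geometric series: total = 7.5·[0.7300·(1 − 0.7300^8) / (1 − 0.7300)] ≈ 18.6425 billion.

$18.6 billion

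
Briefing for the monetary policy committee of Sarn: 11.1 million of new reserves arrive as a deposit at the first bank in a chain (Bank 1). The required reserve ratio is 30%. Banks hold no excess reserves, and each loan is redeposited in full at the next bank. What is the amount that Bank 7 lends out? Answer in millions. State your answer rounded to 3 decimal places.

0.914 million

Each bank lends a fraction (1 − rr) = 0.7000 of the deposit it receives, so Bank 7 receives 11.1·0.7000^6 and lends 11.1·0.7000^7 ≈ 0.9141 million.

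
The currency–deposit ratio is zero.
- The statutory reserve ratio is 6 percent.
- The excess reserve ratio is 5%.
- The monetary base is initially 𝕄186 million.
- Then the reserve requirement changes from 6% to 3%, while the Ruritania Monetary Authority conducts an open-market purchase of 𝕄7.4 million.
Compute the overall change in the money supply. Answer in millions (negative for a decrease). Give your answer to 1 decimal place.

Before: m₁ = 1 / (0.06 + 0.05) ≈ 9.09091, MB₁ = 186, so M₁ = 9.09091 × 186 ≈ 1690.9093 million.
After: m₂ = 1 / (0.03 + 0.05) = 12.5, MB₂ = 186 + 7.4 = 193.4, so M₂ = 12.5 × 193.4 = 2417.5 million.
ΔM = M₂ − M₁ = 2417.5 − 1690.9093 = 726.5907 million.

𝕄726.6 million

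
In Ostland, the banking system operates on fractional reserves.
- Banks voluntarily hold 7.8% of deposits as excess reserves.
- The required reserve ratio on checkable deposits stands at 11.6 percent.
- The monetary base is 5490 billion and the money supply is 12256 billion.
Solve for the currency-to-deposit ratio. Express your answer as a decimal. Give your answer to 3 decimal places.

Using m = M/MB = 12256/5490 ≈ 2.232423. From m = (1 + c)/(c + rr + e), rearranging gives 1 + c = m·(c + rr + e), so c·(1 − m) = m·(rr + e) − 1.
Hence c = [m·(rr + e) − 1]/(1 − m) = [2.232423 × (0.116 + 0.078) − 1] / (1 − 2.232423) ≈ 0.459996.

0.460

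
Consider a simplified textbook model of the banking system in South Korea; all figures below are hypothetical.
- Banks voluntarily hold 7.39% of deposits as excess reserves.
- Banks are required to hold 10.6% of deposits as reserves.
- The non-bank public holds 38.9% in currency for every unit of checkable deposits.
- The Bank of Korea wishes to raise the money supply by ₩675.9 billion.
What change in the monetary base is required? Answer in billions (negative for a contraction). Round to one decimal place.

The money multiplier is m = (1 + c) / (rr + e + c) = (1 + 0.389) / (0.106 + 0.0739 + 0.389) ≈ 2.44155.
ΔMB = ΔM / m = (+675.9) / 2.44155 ≈ 276.8323 billion.

₩276.8 billion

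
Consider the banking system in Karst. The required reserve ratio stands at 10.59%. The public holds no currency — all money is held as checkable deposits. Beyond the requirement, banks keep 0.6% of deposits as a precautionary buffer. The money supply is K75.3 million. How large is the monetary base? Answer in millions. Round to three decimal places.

The money multiplier is m = 1 / (rr + e) = 1 / (0.1059 + 0.006) ≈ 8.936550.
MB = M / m = 75.3 / 8.936550 ≈ 8.4261 million.

K8.426 million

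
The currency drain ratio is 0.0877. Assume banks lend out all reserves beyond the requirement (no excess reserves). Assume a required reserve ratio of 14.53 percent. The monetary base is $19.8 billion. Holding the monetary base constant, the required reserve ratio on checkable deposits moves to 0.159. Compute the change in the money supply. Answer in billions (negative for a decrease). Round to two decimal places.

-5.13 billion

Initially m₁ = (1 + 0.0877) / (0.1453 + 0.0877) ≈ 4.66824, so M₁ = 4.66824 × 19.8 ≈ 92.4312 billion.
After the change m₂ = (1 + 0.0877) / (0.159 + 0.0877) ≈ 4.40900, so M₂ = 4.40900 × 19.8 = 87.2982 billion.
ΔM = M₂ − M₁ = 87.2982 − 92.4312 = -5.133 billion.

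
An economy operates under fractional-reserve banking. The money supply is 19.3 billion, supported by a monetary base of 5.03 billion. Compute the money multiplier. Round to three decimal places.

The money multiplier is m = M / MB = 19.3 / 5.03 ≈ 3.83698.

3.837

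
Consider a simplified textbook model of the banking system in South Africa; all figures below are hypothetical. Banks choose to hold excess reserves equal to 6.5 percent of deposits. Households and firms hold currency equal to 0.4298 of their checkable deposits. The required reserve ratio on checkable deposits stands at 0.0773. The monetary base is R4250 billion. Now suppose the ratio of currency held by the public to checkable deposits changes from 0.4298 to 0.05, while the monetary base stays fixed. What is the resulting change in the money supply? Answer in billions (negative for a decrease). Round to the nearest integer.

R12584 billion

Initially m₁ = (1 + 0.4298) / (0.0773 + 0.065 + 0.4298) ≈ 2.49921, so M₁ = 2.49921 × 4250 = 10621.6425 billion.
After the change m₂ = (1 + 0.05) / (0.0773 + 0.065 + 0.05) ≈ 5.46022, so M₂ = 5.46022 × 4250 = 23205.935 billion.
ΔM = M₂ − M₁ = 23205.935 − 10621.6425 = 12584.2925 billion.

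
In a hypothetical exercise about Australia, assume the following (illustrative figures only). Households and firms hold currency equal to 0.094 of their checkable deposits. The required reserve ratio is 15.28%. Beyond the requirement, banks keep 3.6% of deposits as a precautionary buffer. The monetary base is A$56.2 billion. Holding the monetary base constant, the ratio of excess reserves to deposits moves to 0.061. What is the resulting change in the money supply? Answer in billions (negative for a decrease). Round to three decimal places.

-17.658 billion

Initially m₁ = (1 + 0.094) / (0.1528 + 0.036 + 0.094) ≈ 3.868458, so M₁ = 3.868458 × 56.2 ≈ 217.4073 billion.
After the change m₂ = (1 + 0.094) / (0.1528 + 0.061 + 0.094) ≈ 3.554256, so M₂ = 3.554256 × 56.2 ≈ 199.7492 billion.
ΔM = M₂ − M₁ = 199.7492 − 217.4073 = -17.6581 billion.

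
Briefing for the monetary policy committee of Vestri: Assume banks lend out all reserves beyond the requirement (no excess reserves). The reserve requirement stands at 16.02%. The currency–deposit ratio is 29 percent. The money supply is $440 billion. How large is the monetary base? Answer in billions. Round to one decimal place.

$153.6 billion

The money multiplier is m = (1 + c) / (rr + c) = (1 + 0.29) / (0.1602 + 0.29) ≈ 2.86539.
MB = M / m = 440 / 2.86539 ≈ 153.5568 billion.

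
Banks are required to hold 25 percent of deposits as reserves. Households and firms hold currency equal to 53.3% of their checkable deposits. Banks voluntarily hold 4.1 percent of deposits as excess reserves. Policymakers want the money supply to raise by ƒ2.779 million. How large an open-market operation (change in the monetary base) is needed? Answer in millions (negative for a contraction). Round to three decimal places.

ƒ1.494 million

The money multiplier is m = (1 + c) / (rr + e + c) = (1 + 0.533) / (0.25 + 0.041 + 0.533) ≈ 1.86044.
ΔMB = ΔM / m = (+2.779) / 1.86044 ≈ 1.4937 million.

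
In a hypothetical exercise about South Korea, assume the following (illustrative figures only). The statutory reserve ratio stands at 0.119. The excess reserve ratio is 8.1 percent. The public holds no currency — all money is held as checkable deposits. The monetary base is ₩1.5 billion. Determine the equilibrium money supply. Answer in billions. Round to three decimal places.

₩7.500 billion

The money multiplier is m = 1 / (rr + e) = 1 / (0.119 + 0.081) = 5.
So M = m × MB = 5 × 1.5 = 7.5 billion.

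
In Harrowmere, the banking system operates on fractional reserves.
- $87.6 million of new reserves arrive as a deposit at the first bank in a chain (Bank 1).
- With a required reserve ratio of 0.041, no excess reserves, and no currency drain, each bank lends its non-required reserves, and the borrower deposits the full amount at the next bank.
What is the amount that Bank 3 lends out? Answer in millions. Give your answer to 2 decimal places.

$77.26 million

Each bank lends a fraction (1 − rr) = 0.9590 of the deposit it receives, so Bank 3 receives 87.6·0.9590^2 and lends 87.6·0.9590^3 ≈ 77.2609 million.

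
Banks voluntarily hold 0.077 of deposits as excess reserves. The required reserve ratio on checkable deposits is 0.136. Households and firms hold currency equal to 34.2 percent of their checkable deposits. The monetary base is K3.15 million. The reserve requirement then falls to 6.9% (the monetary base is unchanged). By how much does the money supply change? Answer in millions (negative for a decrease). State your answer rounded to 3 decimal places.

Initially m₁ = (1 + 0.342) / (0.136 + 0.077 + 0.342) ≈ 2.41802, so M₁ = 2.41802 × 3.15 ≈ 7.6168 million.
After the change m₂ = (1 + 0.342) / (0.069 + 0.077 + 0.342) = 2.75, so M₂ = 2.75 × 3.15 = 8.6625 million.
ΔM = M₂ − M₁ = 8.6625 − 7.6168 = 1.0457 million.

K1.046 million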